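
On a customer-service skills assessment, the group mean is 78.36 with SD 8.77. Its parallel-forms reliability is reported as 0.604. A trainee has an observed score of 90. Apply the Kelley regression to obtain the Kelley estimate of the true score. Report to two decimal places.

85.39

T̂ = 0.604(90) + 0.396(78.36) = 54.360 + 31.03056 = 85.391 → 85.39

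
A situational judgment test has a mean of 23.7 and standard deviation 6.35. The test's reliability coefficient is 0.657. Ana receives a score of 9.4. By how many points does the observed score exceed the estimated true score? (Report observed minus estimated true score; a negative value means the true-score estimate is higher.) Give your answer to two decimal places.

-4.90

T̂ = 0.657(9.4) + 0.343(23.7) = 6.1758 + 8.1291 = 14.3049 → 14.305
X − T̂ = 9.4 − 14.305 = -4.905 → -4.90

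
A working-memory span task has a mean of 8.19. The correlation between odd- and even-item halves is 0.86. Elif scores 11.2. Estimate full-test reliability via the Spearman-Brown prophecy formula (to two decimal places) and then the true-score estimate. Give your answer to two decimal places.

Spearman-Brown: ρ = 2r/(1 + r) = 2(0.86)/(1 + 0.86) = 1.720/1.86 = 0.9247 → 0.92
Kelley's formula gives T̂ = 0.92·11.2 + 0.08·8.19 = 10.304 + 0.6552 = 10.959.

10.96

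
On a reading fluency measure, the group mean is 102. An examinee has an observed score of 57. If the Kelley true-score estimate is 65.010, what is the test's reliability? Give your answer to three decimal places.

T̂ = ρX + (1 − ρ)μ  ⇒  T̂ − μ = ρ(X − μ)
ρ = (T̂ − μ)/(X − μ) = (65.010 − 102) / (57 − 102) = -36.990 / -45.0 = 0.82200

0.822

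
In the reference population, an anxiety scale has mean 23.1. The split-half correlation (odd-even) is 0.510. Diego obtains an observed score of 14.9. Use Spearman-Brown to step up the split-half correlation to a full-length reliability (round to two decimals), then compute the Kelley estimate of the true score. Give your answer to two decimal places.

Spearman-Brown: ρ = 2r/(1 + r) = 2(0.510)/(1 + 0.510) = 1.0200/1.510 = 0.6755 → 0.68
T̂ = ρX + (1 − ρ)μ
  = 0.68 × 14.9 + 0.32 × 23.1
  = 10.132 + 7.392
  = 17.524
  ≈ 17.52

17.52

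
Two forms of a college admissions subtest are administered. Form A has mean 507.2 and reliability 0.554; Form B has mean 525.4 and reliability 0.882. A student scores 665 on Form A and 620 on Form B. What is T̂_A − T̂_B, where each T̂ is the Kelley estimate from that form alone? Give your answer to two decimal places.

-14.22

T̂_A = 0.554(665) + 0.446(507.2) = 594.6212
T̂_B = 0.882(620) + 0.118(525.4) = 608.8372
T̂_A − T̂_B = -14.2160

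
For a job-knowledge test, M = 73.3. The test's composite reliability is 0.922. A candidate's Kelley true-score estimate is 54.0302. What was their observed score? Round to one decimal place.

52.4

T̂ = ρX + (1 − ρ)μ  ⇒  X = (T̂ − (1 − ρ)μ) / ρ
X = (54.0302 − 0.078 × 73.3) / 0.922 = (54.0302 − 5.7174) / 0.922 = 48.3128 / 0.922 = 52.400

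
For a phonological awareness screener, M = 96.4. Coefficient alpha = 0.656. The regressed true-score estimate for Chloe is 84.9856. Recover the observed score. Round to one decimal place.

T̂ = ρX + (1 − ρ)μ  ⇒  X = (T̂ − (1 − ρ)μ) / ρ
X = (84.9856 − 0.344 × 96.4) / 0.656 = (84.9856 − 33.1616) / 0.656 = 51.8240 / 0.656 = 79.000

79.0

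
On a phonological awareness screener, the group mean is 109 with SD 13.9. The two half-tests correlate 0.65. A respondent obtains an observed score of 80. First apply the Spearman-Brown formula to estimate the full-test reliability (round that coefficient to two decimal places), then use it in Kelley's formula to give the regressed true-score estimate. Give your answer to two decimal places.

86.09

Spearman-Brown: ρ = 2r/(1 + r) = 2(0.65)/(1 + 0.65) = 1.300/1.65 = 0.7879 → 0.79
Weight the observed score by reliability and the mean by (1 − reliability): T̂ = 0.79·80 + 0.21·109 = 63.20 + 22.89 = 86.090.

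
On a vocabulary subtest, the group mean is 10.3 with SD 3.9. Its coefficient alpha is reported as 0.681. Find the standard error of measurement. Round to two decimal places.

SEM = SD · √(1 − ρ) = 3.9 × √0.319 = 3.9 × 0.5648 = 2.203

2.20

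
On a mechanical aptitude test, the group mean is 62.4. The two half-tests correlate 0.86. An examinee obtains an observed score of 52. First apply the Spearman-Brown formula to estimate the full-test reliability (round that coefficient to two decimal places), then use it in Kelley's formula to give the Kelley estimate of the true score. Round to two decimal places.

Spearman-Brown: ρ = 2r/(1 + r) = 2(0.86)/(1 + 0.86) = 1.720/1.86 = 0.9247 → 0.92
T̂ = ρX + (1 − ρ)μ
  = 0.92 × 52 + 0.08 × 62.4
  = 47.84 + 4.992
  = 52.832
  ≈ 52.83

52.83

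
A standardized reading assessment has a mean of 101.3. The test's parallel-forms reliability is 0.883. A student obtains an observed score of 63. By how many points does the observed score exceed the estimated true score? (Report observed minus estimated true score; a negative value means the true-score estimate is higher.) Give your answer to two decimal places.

-4.48

T̂ = 0.883(63) + 0.117(101.3) = 55.629 + 11.8521 = 67.4811 → 67.481
X − T̂ = 63 − 67.481 = -4.481 → -4.48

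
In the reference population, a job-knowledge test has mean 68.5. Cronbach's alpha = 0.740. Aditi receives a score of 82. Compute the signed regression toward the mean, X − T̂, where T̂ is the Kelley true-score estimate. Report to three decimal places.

T̂ = ρX + (1 − ρ)μ
  = 0.740 × 82 + 0.260 × 68.5
  = 60.680 + 17.8100
  = 78.49000
  ≈ 78.4900
X − T̂ = 82 − 78.4900 = 3.5100 → 3.510

3.510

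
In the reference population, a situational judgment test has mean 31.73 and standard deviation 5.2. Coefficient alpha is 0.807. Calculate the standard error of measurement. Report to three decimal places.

SEM = SD · √(1 − ρ) = 5.2 × √0.193 = 5.2 × 0.4393 = 2.2845

2.284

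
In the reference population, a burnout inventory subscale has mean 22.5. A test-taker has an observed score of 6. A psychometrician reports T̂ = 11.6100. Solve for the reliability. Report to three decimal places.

0.660

T̂ = ρX + (1 − ρ)μ  ⇒  T̂ − μ = ρ(X − μ)
ρ = (T̂ − μ)/(X − μ) = (11.6100 − 22.5) / (6 − 22.5) = -10.8900 / -16.5 = 0.66000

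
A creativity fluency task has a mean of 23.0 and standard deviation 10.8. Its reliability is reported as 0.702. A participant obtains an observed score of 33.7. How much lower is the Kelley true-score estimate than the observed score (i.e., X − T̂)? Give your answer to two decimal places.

3.19

T̂ = ρX + (1 − ρ)μ
  = 0.702 × 33.7 + 0.298 × 23.0
  = 23.6574 + 6.8540
  = 30.5114
  ≈ 30.511
X − T̂ = 33.7 − 30.511 = 3.189 → 3.19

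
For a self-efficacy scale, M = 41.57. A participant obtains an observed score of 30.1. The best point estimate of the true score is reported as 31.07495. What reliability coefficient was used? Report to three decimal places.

0.915

T̂ = ρX + (1 − ρ)μ  ⇒  T̂ − μ = ρ(X − μ)
ρ = (T̂ − μ)/(X − μ) = (31.07495 − 41.57) / (30.1 − 41.57) = -10.49505 / -11.47 = 0.91500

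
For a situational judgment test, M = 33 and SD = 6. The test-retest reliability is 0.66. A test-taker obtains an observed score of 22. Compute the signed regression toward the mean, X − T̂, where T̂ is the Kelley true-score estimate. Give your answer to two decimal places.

-3.74

T̂ = 0.66(22) + 0.34(33) = 14.52 + 11.22 = 25.7400 → 25.740
X − T̂ = 22 − 25.740 = -3.740 → -3.74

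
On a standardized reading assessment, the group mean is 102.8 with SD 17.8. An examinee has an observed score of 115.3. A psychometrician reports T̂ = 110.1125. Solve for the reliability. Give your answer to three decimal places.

T̂ = ρX + (1 − ρ)μ  ⇒  T̂ − μ = ρ(X − μ)
ρ = (T̂ − μ)/(X − μ) = (110.1125 − 102.8) / (115.3 − 102.8) = 7.3125 / 12.5 = 0.58500

0.585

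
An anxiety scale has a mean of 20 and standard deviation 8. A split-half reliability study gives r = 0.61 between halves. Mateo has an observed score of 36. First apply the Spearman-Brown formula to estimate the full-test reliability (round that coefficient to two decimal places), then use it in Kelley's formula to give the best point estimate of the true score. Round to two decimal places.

32.16

Spearman-Brown: ρ = 2r/(1 + r) = 2(0.61)/(1 + 0.61) = 1.220/1.61 = 0.7578 → 0.76
T̂ = ρX + (1 − ρ)μ
  = 0.76 × 36 + 0.24 × 20
  = 27.36 + 4.80
  = 32.160
  ≈ 32.16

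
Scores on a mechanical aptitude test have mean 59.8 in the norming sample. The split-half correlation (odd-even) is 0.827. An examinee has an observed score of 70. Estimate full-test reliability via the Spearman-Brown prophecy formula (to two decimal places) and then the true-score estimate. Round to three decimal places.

69.082

Spearman-Brown: ρ = 2r/(1 + r) = 2(0.827)/(1 + 0.827) = 1.6540/1.827 = 0.9053 → 0.91
Weight the observed score by reliability and the mean by (1 − reliability): T̂ = 0.91·70 + 0.09·59.8 = 63.70 + 5.382 = 69.0820.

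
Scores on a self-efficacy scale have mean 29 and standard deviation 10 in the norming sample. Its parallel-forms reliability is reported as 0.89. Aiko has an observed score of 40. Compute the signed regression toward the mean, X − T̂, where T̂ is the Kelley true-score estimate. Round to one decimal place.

1.2

Kelley's formula gives T̂ = 0.89·40 + 0.11·29 = 35.60 + 3.19 = 38.790.
X − T̂ = 40 − 38.79 = 1.21 → 1.2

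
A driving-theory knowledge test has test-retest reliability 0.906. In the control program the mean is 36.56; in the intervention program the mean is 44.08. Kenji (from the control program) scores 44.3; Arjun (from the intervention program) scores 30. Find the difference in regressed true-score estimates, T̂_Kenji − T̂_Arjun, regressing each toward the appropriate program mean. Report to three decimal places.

T̂_Kenji = 0.906(44.3) + 0.094(36.56) = 43.57244
T̂_Arjun = 0.906(30) + 0.094(44.08) = 31.32352
Difference = 43.57244 − 31.32352 = 12.24892

12.249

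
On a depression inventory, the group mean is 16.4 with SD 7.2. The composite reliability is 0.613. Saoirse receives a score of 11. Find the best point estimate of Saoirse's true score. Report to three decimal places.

Kelley's formula gives T̂ = 0.613·11 + 0.387·16.4 = 6.743 + 6.3468 = 13.0898.

13.090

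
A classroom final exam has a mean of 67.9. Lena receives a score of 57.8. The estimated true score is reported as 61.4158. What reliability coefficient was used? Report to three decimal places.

0.642

T̂ = ρX + (1 − ρ)μ  ⇒  T̂ − μ = ρ(X − μ)
ρ = (T̂ − μ)/(X − μ) = (61.4158 − 67.9) / (57.8 − 67.9) = -6.4842 / -10.1 = 0.64200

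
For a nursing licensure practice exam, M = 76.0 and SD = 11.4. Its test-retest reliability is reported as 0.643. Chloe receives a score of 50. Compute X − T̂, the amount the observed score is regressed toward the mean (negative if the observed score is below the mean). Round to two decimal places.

Regress the observed score toward the mean by the unreliability: T̂ = 0.643·50 + 0.357·76.0 = 32.150 + 27.1320 = 59.2820.
X − T̂ = 50 − 59.282 = -9.282 → -9.28

-9.28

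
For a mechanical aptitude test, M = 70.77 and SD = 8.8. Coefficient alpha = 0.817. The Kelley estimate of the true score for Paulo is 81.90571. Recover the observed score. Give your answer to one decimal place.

T̂ = ρX + (1 − ρ)μ  ⇒  X = (T̂ − (1 − ρ)μ) / ρ
X = (81.90571 − 0.183 × 70.77) / 0.817 = (81.90571 − 12.95091) / 0.817 = 68.95480 / 0.817 = 84.400

84.4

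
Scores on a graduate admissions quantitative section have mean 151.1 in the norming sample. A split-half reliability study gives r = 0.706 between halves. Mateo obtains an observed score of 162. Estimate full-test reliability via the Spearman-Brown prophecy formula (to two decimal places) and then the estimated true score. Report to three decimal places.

Spearman-Brown: ρ = 2r/(1 + r) = 2(0.706)/(1 + 0.706) = 1.4120/1.706 = 0.8277 → 0.83
Kelley's formula gives T̂ = 0.83·162 + 0.17·151.1 = 134.46 + 25.687 = 160.1470.

160.147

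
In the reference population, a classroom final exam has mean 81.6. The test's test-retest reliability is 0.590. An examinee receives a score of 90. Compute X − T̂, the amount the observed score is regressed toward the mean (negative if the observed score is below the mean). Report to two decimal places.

T̂ = ρX + (1 − ρ)μ
  = 0.590 × 90 + 0.410 × 81.6
  = 53.100 + 33.4560
  = 86.5560
  ≈ 86.556
X − T̂ = 90 − 86.556 = 3.444 → 3.44

3.44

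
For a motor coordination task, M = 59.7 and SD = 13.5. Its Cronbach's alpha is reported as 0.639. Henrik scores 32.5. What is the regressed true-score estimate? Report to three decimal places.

Weight the observed score by reliability and the mean by (1 − reliability): T̂ = 0.639·32.5 + 0.361·59.7 = 20.7675 + 21.5517 = 42.3192.

42.319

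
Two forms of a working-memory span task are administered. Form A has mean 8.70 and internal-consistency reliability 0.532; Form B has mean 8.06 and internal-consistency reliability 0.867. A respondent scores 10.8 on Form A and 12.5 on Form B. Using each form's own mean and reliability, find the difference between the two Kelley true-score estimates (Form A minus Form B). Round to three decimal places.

T̂_A = 0.532(10.8) + 0.468(8.70) = 9.81720
T̂_B = 0.867(12.5) + 0.133(8.06) = 11.90948
T̂_A − T̂_B = -2.09228

-2.092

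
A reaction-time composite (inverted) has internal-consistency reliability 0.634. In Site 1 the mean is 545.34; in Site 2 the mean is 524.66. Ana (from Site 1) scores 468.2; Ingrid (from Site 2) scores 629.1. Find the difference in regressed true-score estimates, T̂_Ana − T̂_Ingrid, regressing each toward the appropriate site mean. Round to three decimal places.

T̂_Ana = 0.634(468.2) + 0.366(545.34) = 496.43324
T̂_Ingrid = 0.634(629.1) + 0.366(524.66) = 590.87496
Difference = 496.43324 − 590.87496 = -94.44172

-94.442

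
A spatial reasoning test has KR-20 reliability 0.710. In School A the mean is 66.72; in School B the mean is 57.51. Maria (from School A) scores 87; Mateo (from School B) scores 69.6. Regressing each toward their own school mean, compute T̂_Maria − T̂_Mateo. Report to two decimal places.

T̂_Maria = 0.710(87) + 0.290(66.72) = 81.1188
T̂_Mateo = 0.710(69.6) + 0.290(57.51) = 66.0939
Difference = 81.1188 − 66.0939 = 15.0249

15.02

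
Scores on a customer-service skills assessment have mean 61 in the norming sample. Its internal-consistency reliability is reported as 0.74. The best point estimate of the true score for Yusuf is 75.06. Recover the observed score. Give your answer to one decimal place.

80.0

T̂ = ρX + (1 − ρ)μ  ⇒  X = (T̂ − (1 − ρ)μ) / ρ
X = (75.06 − 0.26 × 61) / 0.74 = (75.06 − 15.86) / 0.74 = 59.20 / 0.74 = 80.000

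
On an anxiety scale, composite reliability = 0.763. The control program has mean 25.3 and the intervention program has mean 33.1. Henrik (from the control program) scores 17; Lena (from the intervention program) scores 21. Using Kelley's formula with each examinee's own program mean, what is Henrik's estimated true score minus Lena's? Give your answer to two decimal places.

-4.90

T̂_Henrik = 0.763(17) + 0.237(25.3) = 18.9671
T̂_Lena = 0.763(21) + 0.237(33.1) = 23.8677
Difference = 18.9671 − 23.8677 = -4.9006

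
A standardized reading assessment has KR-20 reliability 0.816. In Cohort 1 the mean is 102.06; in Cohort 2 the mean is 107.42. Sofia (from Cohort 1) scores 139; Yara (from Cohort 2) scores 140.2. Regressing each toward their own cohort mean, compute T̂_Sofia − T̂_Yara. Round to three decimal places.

-1.965

T̂_Sofia = 0.816(139) + 0.184(102.06) = 132.20304
T̂_Yara = 0.816(140.2) + 0.184(107.42) = 134.16848
Difference = 132.20304 − 134.16848 = -1.96544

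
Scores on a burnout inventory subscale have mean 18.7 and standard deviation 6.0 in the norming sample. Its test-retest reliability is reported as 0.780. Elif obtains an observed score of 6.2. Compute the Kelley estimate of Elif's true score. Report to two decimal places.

8.95

T̂ = ρX + (1 − ρ)μ
  = 0.780 × 6.2 + 0.220 × 18.7
  = 4.8360 + 4.1140
  = 8.950
  ≈ 8.95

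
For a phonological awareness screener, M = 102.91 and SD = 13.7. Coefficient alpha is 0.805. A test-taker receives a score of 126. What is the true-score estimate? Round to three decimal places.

T̂ = ρX + (1 − ρ)μ
  = 0.805 × 126 + 0.195 × 102.91
  = 101.430 + 20.06745
  = 121.4975
  ≈ 121.497

121.497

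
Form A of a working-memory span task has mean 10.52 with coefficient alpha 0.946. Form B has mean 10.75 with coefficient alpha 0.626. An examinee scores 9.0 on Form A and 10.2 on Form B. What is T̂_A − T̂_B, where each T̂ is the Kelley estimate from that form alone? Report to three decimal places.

T̂_A = 0.946(9.0) + 0.054(10.52) = 9.08208
T̂_B = 0.626(10.2) + 0.374(10.75) = 10.40570
T̂_A − T̂_B = -1.32362

-1.324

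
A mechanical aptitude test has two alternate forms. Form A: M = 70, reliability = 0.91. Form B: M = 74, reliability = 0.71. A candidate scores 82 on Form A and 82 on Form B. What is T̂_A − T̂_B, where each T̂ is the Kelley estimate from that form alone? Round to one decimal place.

T̂_A = 0.91(82) + 0.09(70) = 80.920
T̂_B = 0.71(82) + 0.29(74) = 79.680
T̂_A − T̂_B = 1.240

1.2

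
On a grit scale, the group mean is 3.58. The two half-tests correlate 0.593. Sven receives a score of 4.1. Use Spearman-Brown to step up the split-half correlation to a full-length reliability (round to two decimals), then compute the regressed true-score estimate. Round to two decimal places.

3.96

Spearman-Brown: ρ = 2r/(1 + r) = 2(0.593)/(1 + 0.593) = 1.1860/1.593 = 0.7445 → 0.74
T̂ = ρX + (1 − ρ)μ
  = 0.74 × 4.1 + 0.26 × 3.58
  = 3.034 + 0.9308
  = 3.965
  ≈ 3.96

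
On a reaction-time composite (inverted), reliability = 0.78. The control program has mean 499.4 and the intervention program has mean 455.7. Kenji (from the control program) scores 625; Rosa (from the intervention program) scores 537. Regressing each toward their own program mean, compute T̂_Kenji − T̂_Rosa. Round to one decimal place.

T̂_Kenji = 0.78(625) + 0.22(499.4) = 597.368
T̂_Rosa = 0.78(537) + 0.22(455.7) = 519.114
Difference = 597.368 − 519.114 = 78.254

78.3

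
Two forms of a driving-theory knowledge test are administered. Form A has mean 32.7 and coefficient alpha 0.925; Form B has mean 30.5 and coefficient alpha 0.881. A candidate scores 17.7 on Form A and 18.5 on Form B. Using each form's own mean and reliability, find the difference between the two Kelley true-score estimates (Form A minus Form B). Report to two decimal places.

T̂_A = 0.925(17.7) + 0.075(32.7) = 18.8250
T̂_B = 0.881(18.5) + 0.119(30.5) = 19.9280
T̂_A − T̂_B = -1.1030

-1.10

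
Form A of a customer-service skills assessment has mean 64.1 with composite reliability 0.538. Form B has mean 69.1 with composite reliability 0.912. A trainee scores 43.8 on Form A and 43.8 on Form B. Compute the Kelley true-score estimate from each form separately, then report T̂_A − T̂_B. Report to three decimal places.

T̂_A = 0.538(43.8) + 0.462(64.1) = 53.17860
T̂_B = 0.912(43.8) + 0.088(69.1) = 46.02640
T̂_A − T̂_B = 7.15220

7.152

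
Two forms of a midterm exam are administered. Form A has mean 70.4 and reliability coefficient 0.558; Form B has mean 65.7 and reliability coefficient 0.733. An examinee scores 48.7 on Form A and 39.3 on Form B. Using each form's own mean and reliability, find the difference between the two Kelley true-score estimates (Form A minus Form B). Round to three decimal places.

T̂_A = 0.558(48.7) + 0.442(70.4) = 58.29140
T̂_B = 0.733(39.3) + 0.267(65.7) = 46.34880
T̂_A − T̂_B = 11.94260

11.943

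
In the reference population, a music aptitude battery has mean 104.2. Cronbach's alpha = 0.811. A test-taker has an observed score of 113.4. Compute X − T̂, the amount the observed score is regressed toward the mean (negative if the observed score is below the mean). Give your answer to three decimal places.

T̂ = ρX + (1 − ρ)μ
  = 0.811 × 113.4 + 0.189 × 104.2
  = 91.9674 + 19.6938
  = 111.66120
  ≈ 111.6612
X − T̂ = 113.4 − 111.6612 = 1.7388 → 1.739

1.739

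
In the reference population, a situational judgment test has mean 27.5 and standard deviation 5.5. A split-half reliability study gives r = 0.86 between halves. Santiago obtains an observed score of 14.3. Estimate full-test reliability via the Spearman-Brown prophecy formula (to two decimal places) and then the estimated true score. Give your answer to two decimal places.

Spearman-Brown: ρ = 2r/(1 + r) = 2(0.86)/(1 + 0.86) = 1.720/1.86 = 0.9247 → 0.92
Weight the observed score by reliability and the mean by (1 − reliability): T̂ = 0.92·14.3 + 0.08·27.5 = 13.156 + 2.200 = 15.356.

15.36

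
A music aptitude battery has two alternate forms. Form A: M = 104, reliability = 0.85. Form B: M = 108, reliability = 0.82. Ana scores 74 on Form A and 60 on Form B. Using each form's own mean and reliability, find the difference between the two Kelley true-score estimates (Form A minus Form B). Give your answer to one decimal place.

T̂_A = 0.85(74) + 0.15(104) = 78.500
T̂_B = 0.82(60) + 0.18(108) = 68.640
T̂_A − T̂_B = 9.860

9.9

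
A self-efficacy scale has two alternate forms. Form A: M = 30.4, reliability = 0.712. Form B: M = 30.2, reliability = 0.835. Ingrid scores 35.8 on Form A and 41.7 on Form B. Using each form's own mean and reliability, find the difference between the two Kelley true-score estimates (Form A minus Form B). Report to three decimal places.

T̂_A = 0.712(35.8) + 0.288(30.4) = 34.24480
T̂_B = 0.835(41.7) + 0.165(30.2) = 39.80250
T̂_A − T̂_B = -5.55770

-5.558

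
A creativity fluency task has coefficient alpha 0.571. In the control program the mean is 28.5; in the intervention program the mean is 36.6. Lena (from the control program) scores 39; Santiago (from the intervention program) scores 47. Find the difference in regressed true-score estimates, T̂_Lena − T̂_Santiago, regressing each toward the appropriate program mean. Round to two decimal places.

-8.04

T̂_Lena = 0.571(39) + 0.429(28.5) = 34.4955
T̂_Santiago = 0.571(47) + 0.429(36.6) = 42.5384
Difference = 34.4955 − 42.5384 = -8.0429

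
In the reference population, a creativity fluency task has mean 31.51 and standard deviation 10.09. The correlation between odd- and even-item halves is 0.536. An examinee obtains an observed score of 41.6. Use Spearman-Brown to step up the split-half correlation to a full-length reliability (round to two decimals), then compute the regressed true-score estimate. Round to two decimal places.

Spearman-Brown: ρ = 2r/(1 + r) = 2(0.536)/(1 + 0.536) = 1.0720/1.536 = 0.6979 → 0.70
T̂ = ρX + (1 − ρ)μ
  = 0.70 × 41.6 + 0.30 × 31.51
  = 29.120 + 9.4530
  = 38.573
  ≈ 38.57

38.57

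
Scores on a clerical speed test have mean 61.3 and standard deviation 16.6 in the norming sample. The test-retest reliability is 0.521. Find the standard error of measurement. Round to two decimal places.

11.49

SEM = SD · √(1 − ρ) = 16.6 × √0.479 = 16.6 × 0.6921 = 11.489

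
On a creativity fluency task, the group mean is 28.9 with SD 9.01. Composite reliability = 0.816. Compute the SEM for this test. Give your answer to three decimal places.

3.865

SEM = SD · √(1 − ρ) = 9.01 × √0.184 = 9.01 × 0.4290 = 3.8649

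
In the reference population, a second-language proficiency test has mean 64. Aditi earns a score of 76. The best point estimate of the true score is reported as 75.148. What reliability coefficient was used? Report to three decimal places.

0.929

T̂ = ρX + (1 − ρ)μ  ⇒  T̂ − μ = ρ(X − μ)
ρ = (T̂ − μ)/(X − μ) = (75.148 − 64) / (76 − 64) = 11.148 / 12.0 = 0.92900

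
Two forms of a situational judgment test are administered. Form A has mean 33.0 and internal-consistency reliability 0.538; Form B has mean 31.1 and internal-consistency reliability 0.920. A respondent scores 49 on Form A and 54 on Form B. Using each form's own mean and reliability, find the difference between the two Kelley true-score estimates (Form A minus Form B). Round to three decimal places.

T̂_A = 0.538(49) + 0.462(33.0) = 41.60800
T̂_B = 0.920(54) + 0.080(31.1) = 52.16800
T̂_A − T̂_B = -10.56000

-10.560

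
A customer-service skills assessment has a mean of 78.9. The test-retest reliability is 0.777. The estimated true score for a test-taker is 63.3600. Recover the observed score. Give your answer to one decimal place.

T̂ = ρX + (1 − ρ)μ  ⇒  X = (T̂ − (1 − ρ)μ) / ρ
X = (63.3600 − 0.223 × 78.9) / 0.777 = (63.3600 − 17.5947) / 0.777 = 45.7653 / 0.777 = 58.900

58.9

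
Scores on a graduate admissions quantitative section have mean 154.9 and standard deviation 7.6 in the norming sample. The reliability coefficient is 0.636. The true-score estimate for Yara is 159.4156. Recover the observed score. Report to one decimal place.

T̂ = ρX + (1 − ρ)μ  ⇒  X = (T̂ − (1 − ρ)μ) / ρ
X = (159.4156 − 0.364 × 154.9) / 0.636 = (159.4156 − 56.3836) / 0.636 = 103.0320 / 0.636 = 162.000

162.0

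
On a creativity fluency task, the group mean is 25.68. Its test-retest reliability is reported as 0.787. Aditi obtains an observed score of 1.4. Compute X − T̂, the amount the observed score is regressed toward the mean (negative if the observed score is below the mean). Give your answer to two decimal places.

T̂ = 0.787(1.4) + 0.213(25.68) = 1.1018 + 5.46984 = 6.5716 → 6.572
X − T̂ = 1.4 − 6.572 = -5.172 → -5.17

-5.17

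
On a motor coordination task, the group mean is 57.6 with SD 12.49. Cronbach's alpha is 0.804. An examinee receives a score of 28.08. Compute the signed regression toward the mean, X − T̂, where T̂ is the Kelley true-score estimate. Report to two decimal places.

Weight the observed score by reliability and the mean by (1 − reliability): T̂ = 0.804·28.08 + 0.196·57.6 = 22.57632 + 11.2896 = 33.8659.
X − T̂ = 28.08 − 33.866 = -5.786 → -5.79

-5.79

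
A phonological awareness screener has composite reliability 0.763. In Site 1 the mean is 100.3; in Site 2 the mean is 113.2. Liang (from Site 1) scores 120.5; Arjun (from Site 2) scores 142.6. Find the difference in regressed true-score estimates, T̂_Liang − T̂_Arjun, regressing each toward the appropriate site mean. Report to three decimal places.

T̂_Liang = 0.763(120.5) + 0.237(100.3) = 115.71260
T̂_Arjun = 0.763(142.6) + 0.237(113.2) = 135.63220
Difference = 115.71260 − 135.63220 = -19.91960

-19.920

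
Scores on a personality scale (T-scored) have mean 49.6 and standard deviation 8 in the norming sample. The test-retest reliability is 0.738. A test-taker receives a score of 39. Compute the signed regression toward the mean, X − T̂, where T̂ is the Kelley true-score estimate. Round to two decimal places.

T̂ = ρX + (1 − ρ)μ
  = 0.738 × 39 + 0.262 × 49.6
  = 28.782 + 12.9952
  = 41.7772
  ≈ 41.777
X − T̂ = 39 − 41.777 = -2.777 → -2.78

-2.78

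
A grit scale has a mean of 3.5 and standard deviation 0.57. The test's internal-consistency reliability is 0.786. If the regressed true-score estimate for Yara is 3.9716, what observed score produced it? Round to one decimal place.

T̂ = ρX + (1 − ρ)μ  ⇒  X = (T̂ − (1 − ρ)μ) / ρ
X = (3.9716 − 0.214 × 3.5) / 0.786 = (3.9716 − 0.7490) / 0.786 = 3.2226 / 0.786 = 4.100

4.1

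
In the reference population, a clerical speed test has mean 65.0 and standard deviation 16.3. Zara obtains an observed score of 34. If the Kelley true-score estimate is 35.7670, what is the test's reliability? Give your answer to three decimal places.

0.943

T̂ = ρX + (1 − ρ)μ  ⇒  T̂ − μ = ρ(X − μ)
ρ = (T̂ − μ)/(X − μ) = (35.7670 − 65.0) / (34 − 65.0) = -29.2330 / -31.0 = 0.94300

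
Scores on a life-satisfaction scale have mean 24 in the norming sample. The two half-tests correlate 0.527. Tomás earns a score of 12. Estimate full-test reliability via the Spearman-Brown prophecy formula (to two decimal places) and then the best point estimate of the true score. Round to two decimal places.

Spearman-Brown: ρ = 2r/(1 + r) = 2(0.527)/(1 + 0.527) = 1.0540/1.527 = 0.6902 → 0.69
Kelley's formula gives T̂ = 0.69·12 + 0.31·24 = 8.28 + 7.44 = 15.720.

15.72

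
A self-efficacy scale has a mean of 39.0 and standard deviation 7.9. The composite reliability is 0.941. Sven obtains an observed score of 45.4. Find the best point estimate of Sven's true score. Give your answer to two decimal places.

45.02

T̂ = 0.941(45.4) + 0.059(39.0) = 42.7214 + 2.3010 = 45.022 → 45.02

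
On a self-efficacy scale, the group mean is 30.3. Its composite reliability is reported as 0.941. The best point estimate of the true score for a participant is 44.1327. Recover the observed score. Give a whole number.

45

T̂ = ρX + (1 − ρ)μ  ⇒  X = (T̂ − (1 − ρ)μ) / ρ
X = (44.1327 − 0.059 × 30.3) / 0.941 = (44.1327 − 1.7877) / 0.941 = 42.3450 / 0.941 = 45.00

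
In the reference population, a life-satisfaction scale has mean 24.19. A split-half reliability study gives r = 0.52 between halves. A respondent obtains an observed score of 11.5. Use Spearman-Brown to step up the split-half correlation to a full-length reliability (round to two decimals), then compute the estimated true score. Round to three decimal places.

Spearman-Brown: ρ = 2r/(1 + r) = 2(0.52)/(1 + 0.52) = 1.040/1.52 = 0.6842 → 0.68
Kelley's formula gives T̂ = 0.68·11.5 + 0.32·24.19 = 7.820 + 7.7408 = 15.5608.

15.561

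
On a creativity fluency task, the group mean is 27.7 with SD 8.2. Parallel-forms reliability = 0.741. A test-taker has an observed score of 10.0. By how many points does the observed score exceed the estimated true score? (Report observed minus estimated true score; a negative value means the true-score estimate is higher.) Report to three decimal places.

Kelley's formula gives T̂ = 0.741·10.0 + 0.259·27.7 = 7.4100 + 7.1743 = 14.58430.
X − T̂ = 10.0 − 14.5843 = -4.5843 → -4.584

-4.584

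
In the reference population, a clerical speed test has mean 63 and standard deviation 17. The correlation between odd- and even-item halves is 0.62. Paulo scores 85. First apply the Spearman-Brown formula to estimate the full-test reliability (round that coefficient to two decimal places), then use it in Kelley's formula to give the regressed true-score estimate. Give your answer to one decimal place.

79.9

Spearman-Brown: ρ = 2r/(1 + r) = 2(0.62)/(1 + 0.62) = 1.240/1.62 = 0.7654 → 0.77
Regress the observed score toward the mean by the unreliability: T̂ = 0.77·85 + 0.23·63 = 65.45 + 14.49 = 79.94.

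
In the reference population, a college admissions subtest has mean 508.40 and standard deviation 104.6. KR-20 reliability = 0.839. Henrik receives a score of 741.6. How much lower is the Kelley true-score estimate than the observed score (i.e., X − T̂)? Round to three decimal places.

T̂ = ρX + (1 − ρ)μ
  = 0.839 × 741.6 + 0.161 × 508.40
  = 622.2024 + 81.85240
  = 704.05480
  ≈ 704.0548
X − T̂ = 741.6 − 704.0548 = 37.5452 → 37.545

37.545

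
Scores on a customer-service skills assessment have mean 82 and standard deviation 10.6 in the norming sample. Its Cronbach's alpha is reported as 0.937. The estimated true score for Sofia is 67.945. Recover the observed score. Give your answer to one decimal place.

T̂ = ρX + (1 − ρ)μ  ⇒  X = (T̂ − (1 − ρ)μ) / ρ
X = (67.945 − 0.063 × 82) / 0.937 = (67.945 − 5.166) / 0.937 = 62.779 / 0.937 = 67.000

67.0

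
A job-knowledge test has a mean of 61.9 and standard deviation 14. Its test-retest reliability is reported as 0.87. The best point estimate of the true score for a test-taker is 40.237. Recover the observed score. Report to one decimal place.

T̂ = ρX + (1 − ρ)μ  ⇒  X = (T̂ − (1 − ρ)μ) / ρ
X = (40.237 − 0.13 × 61.9) / 0.87 = (40.237 − 8.047) / 0.87 = 32.190 / 0.87 = 37.000

37.0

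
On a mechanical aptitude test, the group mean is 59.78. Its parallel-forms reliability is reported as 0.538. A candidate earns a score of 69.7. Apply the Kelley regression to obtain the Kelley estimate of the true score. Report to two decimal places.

T̂ = 0.538(69.7) + 0.462(59.78) = 37.4986 + 27.61836 = 65.117 → 65.12

65.12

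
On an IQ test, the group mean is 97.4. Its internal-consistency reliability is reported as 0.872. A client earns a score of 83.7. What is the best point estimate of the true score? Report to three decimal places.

T̂ = 0.872(83.7) + 0.128(97.4) = 72.9864 + 12.4672 = 85.4536 → 85.454

85.454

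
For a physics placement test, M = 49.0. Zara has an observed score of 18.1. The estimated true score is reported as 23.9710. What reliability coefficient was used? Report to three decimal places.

0.810

T̂ = ρX + (1 − ρ)μ  ⇒  T̂ − μ = ρ(X − μ)
ρ = (T̂ − μ)/(X − μ) = (23.9710 − 49.0) / (18.1 − 49.0) = -25.0290 / -30.9 = 0.81000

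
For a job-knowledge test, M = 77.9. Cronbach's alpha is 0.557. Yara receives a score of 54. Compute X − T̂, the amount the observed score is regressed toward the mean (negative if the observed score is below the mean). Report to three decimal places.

-10.588

Kelley's formula gives T̂ = 0.557·54 + 0.443·77.9 = 30.078 + 34.5097 = 64.58770.
X − T̂ = 54 − 64.5877 = -10.5877 → -10.588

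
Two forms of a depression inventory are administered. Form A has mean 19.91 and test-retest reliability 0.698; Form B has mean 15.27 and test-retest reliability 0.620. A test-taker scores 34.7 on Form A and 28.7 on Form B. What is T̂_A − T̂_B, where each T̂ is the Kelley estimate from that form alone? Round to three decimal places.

6.637

T̂_A = 0.698(34.7) + 0.302(19.91) = 30.23342
T̂_B = 0.620(28.7) + 0.380(15.27) = 23.59660
T̂_A − T̂_B = 6.63682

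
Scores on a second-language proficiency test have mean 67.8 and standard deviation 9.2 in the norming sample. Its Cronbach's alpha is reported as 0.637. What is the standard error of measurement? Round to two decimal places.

SEM = SD · √(1 − ρ) = 9.2 × √0.363 = 9.2 × 0.6025 = 5.543

5.54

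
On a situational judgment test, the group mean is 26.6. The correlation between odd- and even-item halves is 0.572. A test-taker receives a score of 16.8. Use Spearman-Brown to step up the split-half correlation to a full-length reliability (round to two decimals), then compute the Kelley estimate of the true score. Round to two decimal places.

Spearman-Brown: ρ = 2r/(1 + r) = 2(0.572)/(1 + 0.572) = 1.1440/1.572 = 0.7277 → 0.73
T̂ = 0.73(16.8) + 0.27(26.6) = 12.264 + 7.182 = 19.446 → 19.45

19.45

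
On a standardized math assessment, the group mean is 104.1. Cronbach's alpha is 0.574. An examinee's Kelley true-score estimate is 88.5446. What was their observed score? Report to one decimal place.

77.0

T̂ = ρX + (1 − ρ)μ  ⇒  X = (T̂ − (1 − ρ)μ) / ρ
X = (88.5446 − 0.426 × 104.1) / 0.574 = (88.5446 − 44.3466) / 0.574 = 44.1980 / 0.574 = 77.000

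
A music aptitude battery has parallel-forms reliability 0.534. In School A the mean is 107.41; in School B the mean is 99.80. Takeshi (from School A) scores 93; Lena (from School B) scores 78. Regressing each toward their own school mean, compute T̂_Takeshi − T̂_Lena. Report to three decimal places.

11.556

T̂_Takeshi = 0.534(93) + 0.466(107.41) = 99.71506
T̂_Lena = 0.534(78) + 0.466(99.80) = 88.15880
Difference = 99.71506 − 88.15880 = 11.55626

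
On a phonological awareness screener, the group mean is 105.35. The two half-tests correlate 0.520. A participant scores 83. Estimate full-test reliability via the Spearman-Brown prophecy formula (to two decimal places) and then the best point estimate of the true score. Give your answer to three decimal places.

90.152

Spearman-Brown: ρ = 2r/(1 + r) = 2(0.520)/(1 + 0.520) = 1.0400/1.520 = 0.6842 → 0.68
Kelley's formula gives T̂ = 0.68·83 + 0.32·105.35 = 56.44 + 33.7120 = 90.1520.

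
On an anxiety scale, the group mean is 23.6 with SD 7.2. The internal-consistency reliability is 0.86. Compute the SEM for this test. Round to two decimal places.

2.69

SEM = SD · √(1 − ρ) = 7.2 × √0.14 = 7.2 × 0.3742 = 2.694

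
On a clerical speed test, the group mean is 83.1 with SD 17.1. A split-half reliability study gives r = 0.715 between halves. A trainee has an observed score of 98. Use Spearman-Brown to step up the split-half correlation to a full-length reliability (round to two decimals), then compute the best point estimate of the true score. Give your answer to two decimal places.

95.47

Spearman-Brown: ρ = 2r/(1 + r) = 2(0.715)/(1 + 0.715) = 1.4300/1.715 = 0.8338 → 0.83
T̂ = ρX + (1 − ρ)μ
  = 0.83 × 98 + 0.17 × 83.1
  = 81.34 + 14.127
  = 95.467
  ≈ 95.47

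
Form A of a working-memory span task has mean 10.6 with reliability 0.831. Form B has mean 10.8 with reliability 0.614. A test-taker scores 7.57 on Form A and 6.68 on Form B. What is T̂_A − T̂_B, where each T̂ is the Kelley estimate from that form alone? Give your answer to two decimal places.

-0.19

T̂_A = 0.831(7.57) + 0.169(10.6) = 8.0821
T̂_B = 0.614(6.68) + 0.386(10.8) = 8.2703
T̂_A − T̂_B = -0.1883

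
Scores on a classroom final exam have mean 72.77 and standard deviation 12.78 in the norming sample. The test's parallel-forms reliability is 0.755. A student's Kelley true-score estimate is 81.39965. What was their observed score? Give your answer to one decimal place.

84.2

T̂ = ρX + (1 − ρ)μ  ⇒  X = (T̂ − (1 − ρ)μ) / ρ
X = (81.39965 − 0.245 × 72.77) / 0.755 = (81.39965 − 17.82865) / 0.755 = 63.57100 / 0.755 = 84.200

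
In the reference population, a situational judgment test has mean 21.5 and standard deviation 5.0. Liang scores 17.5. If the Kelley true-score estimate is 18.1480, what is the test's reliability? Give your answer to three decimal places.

T̂ = ρX + (1 − ρ)μ  ⇒  T̂ − μ = ρ(X − μ)
ρ = (T̂ − μ)/(X − μ) = (18.1480 − 21.5) / (17.5 − 21.5) = -3.3520 / -4.0 = 0.83800

0.838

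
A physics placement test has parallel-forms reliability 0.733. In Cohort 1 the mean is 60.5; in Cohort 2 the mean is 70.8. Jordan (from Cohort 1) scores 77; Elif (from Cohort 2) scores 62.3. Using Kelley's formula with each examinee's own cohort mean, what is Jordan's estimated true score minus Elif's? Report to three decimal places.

T̂_Jordan = 0.733(77) + 0.267(60.5) = 72.59450
T̂_Elif = 0.733(62.3) + 0.267(70.8) = 64.56950
Difference = 72.59450 − 64.56950 = 8.02500

8.025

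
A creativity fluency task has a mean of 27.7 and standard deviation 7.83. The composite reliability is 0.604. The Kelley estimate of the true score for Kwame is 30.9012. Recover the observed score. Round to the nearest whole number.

T̂ = ρX + (1 − ρ)μ  ⇒  X = (T̂ − (1 − ρ)μ) / ρ
X = (30.9012 − 0.396 × 27.7) / 0.604 = (30.9012 − 10.9692) / 0.604 = 19.9320 / 0.604 = 33.00

33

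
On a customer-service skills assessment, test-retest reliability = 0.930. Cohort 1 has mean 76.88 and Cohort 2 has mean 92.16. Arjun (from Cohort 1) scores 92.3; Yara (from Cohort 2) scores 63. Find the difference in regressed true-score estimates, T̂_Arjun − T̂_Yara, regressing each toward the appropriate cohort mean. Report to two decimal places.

T̂_Arjun = 0.930(92.3) + 0.070(76.88) = 91.2206
T̂_Yara = 0.930(63) + 0.070(92.16) = 65.0412
Difference = 91.2206 − 65.0412 = 26.1794

26.18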